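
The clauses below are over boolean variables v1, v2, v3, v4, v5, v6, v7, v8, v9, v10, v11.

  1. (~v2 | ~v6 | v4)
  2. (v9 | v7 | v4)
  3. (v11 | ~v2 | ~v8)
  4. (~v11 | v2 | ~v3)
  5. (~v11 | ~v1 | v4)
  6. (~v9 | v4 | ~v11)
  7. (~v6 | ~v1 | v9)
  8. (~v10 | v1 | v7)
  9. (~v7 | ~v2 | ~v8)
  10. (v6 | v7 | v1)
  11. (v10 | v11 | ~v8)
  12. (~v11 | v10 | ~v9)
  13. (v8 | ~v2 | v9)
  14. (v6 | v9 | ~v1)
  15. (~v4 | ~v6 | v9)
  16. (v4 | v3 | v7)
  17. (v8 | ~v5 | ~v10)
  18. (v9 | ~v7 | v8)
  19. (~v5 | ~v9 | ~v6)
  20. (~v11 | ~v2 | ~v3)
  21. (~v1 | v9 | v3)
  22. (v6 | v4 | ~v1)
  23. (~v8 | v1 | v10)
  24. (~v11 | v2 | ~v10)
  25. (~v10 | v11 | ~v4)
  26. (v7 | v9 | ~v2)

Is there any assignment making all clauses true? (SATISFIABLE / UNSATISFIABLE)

SATISFIABLE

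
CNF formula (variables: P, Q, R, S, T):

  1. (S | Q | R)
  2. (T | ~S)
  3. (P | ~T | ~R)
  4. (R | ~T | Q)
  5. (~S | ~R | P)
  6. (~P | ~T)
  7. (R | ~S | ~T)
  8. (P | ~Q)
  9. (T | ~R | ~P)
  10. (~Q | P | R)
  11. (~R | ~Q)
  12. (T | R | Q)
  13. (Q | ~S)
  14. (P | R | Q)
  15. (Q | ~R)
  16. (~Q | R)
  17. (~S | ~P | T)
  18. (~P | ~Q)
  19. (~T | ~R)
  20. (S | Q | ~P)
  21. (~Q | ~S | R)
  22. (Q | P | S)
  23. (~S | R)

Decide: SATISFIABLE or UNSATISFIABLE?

R = True:
  propagation gives Q=False; an empty clause results — contradiction.
R = False:
  propagation gives Q=False, S=True; an empty clause results — contradiction.
Every branch closes, so no satisfying assignment exists.

UNSATISFIABLE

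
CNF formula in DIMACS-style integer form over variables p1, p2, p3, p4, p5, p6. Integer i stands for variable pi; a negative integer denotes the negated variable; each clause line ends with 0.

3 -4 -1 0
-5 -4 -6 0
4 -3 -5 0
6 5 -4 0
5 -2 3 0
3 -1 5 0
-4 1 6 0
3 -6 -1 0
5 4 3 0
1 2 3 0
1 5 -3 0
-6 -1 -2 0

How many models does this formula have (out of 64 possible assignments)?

10

Case analysis on p3 and p1:
  p3=1, p1=1: 6 of the 16 assignments to (p2,p4,p5,p6) work.
  p3=1, p1=0: a clause becomes empty — 0.
  p3=0, p1=1: remaining (p2,p4,p5,p6) ∈ {(0,0,1,0); (1,0,1,0)} — 2.
  p3=0, p1=0: remaining (p2,p4,p5,p6) ∈ {(1,0,1,0); (1,0,1,1)} — 2.
Total: 6 + 0 + 2 + 2 = 10.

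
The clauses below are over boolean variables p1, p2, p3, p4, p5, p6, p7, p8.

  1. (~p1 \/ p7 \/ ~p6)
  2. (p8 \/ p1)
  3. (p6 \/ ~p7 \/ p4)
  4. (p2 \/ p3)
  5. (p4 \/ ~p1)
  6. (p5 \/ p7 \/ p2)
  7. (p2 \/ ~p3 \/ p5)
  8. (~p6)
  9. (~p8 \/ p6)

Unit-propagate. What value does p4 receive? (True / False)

True

Unit clause (~p6) sets p6 = False.
(~p8 \/ p6) with p6 = False leaves only ~p8, so p8 = False.
(p8 \/ p1): since p8 = False, the clause reduces to (p1). p1 = True.
From (~p1 \/ p4) and p1 = True: p4 = True.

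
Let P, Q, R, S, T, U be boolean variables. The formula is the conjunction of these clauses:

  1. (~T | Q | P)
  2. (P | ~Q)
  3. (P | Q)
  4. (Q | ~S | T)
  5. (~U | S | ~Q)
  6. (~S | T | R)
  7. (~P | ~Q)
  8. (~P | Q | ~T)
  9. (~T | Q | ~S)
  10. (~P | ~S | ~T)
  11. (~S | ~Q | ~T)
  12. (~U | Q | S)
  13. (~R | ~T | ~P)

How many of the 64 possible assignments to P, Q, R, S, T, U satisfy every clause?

2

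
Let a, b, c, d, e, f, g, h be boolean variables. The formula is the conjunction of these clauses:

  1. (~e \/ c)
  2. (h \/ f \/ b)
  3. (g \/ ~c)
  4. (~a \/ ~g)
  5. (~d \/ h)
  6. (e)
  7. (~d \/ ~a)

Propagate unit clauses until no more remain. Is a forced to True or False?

(e) is a unit clause: e = True.
(c \/ ~e): since e = True, the clause reduces to (c). c = True.
In (g \/ ~c), ~c is now false; g must hold, so g = True.
(~g \/ ~a) with g = True leaves only ~a, so a = False.

False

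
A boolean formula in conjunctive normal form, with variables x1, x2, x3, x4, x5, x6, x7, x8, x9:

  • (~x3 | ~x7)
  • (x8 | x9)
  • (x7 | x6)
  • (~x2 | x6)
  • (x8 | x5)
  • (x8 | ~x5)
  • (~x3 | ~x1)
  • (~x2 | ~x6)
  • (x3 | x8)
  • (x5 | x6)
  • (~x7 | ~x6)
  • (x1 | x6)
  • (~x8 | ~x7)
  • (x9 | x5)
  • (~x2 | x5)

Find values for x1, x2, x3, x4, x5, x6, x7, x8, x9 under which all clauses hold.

x2 occurs only negated in the remaining clauses — set x2 = False.
Pure literal: x9 appears only positively; assign x9 = True.
Set x1 = False and propagate.
  then x6 is forced to True.
  then x7 is forced to False.
Set x3 = True and propagate.
Branch on x5: take x5 = True.
  then x8 is forced to True.
x4 is now unconstrained; take x4 = False.

x1=0, x2=0, x3=1, x4=0, x5=1, x6=1, x7=0, x8=1, x9=1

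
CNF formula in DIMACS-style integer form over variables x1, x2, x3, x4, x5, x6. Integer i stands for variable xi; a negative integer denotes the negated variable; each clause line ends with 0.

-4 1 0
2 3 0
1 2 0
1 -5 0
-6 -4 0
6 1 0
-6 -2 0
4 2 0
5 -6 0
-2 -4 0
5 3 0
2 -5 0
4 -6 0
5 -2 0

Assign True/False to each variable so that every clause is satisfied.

x1=T, x2=F, x3=T, x4=T, x5=F, x6=F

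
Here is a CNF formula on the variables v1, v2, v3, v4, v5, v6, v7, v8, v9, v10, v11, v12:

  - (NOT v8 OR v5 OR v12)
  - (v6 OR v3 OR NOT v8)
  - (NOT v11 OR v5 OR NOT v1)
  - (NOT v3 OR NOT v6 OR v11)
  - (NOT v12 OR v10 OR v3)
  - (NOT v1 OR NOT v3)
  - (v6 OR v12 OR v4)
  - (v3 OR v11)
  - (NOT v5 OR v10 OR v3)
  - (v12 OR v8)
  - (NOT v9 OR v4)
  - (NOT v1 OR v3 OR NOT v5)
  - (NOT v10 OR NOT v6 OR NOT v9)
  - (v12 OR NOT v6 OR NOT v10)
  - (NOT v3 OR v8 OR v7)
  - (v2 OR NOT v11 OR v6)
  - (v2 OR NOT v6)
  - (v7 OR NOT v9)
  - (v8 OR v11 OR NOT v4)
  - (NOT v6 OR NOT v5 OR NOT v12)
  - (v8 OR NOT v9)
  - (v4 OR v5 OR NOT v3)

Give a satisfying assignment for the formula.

v1 occurs only negated in the remaining clauses — set v1 = False.
Pure literal: v2 appears only positively; assign v2 = True.
Set v3 = True and propagate.
Branch on v4: take v4 = True.
The remaining clauses are satisfied by v5 = False, v6 = False, v7 = True, v8 = False, v9 = False, v10 = True, v11 = True, v12 = True.

v1=False, v2=True, v3=True, v4=True, v5=False, v6=False, v7=True, v8=False, v9=False, v10=True, v11=True, v12=True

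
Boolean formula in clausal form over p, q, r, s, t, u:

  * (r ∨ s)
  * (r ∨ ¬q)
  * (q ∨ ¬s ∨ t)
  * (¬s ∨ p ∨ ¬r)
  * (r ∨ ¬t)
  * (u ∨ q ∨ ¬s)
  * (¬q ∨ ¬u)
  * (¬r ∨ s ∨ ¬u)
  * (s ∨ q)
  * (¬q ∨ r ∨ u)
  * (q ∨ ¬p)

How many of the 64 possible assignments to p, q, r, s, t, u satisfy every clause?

Satisfying assignments:
  p=F q=T r=T s=F t=F u=F
  p=F q=T r=T s=F t=T u=F
  p=T q=T r=T s=F t=F u=F
  p=T q=T r=T s=F t=T u=F
  p=T q=T r=T s=T t=F u=F
  p=T q=T r=T s=T t=T u=F
Count: 6.

6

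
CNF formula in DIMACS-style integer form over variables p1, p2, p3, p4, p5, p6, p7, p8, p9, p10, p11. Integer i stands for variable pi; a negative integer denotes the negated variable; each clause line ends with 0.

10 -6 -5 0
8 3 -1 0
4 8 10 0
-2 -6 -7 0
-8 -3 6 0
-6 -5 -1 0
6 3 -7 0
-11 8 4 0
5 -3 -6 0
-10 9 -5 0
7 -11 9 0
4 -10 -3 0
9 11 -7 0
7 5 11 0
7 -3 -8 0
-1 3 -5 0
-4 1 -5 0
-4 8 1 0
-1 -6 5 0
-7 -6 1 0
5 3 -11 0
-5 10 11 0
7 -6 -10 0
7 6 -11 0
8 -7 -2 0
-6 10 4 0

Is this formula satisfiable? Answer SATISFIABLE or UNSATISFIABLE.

SATISFIABLE

Pure literal: p9 appears only positively; assign p9 = True.
Branch on p1: take p1 = False.
The remaining clauses are satisfied by p2 = True, p3 = False, p4 = False, p5 = True, p6 = False, p7 = False, p8 = True, p10 = True, p11 = False.
So p1=F, p2=T, p3=F, p4=F, p5=T, p6=F, p7=F, p8=T, p9=T, p10=T, p11=F is a satisfying assignment.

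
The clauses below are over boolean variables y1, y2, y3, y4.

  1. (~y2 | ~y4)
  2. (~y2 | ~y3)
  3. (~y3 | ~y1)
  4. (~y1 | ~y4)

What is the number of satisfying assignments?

Split on y1, then y2.
  y1=1, y2=1: remaining (y3,y4) ∈ {(0,0)} — 1.
  y1=1, y2=0: remaining (y3,y4) ∈ {(0,0)} — 1.
  y1=0, y2=1: remaining (y3,y4) ∈ {(0,0)} — 1.
  y1=0, y2=0: remaining (y3,y4) ∈ {(0,0); (0,1); (1,0); (1,1)} — 4.
Total: 1 + 1 + 1 + 4 = 7.

7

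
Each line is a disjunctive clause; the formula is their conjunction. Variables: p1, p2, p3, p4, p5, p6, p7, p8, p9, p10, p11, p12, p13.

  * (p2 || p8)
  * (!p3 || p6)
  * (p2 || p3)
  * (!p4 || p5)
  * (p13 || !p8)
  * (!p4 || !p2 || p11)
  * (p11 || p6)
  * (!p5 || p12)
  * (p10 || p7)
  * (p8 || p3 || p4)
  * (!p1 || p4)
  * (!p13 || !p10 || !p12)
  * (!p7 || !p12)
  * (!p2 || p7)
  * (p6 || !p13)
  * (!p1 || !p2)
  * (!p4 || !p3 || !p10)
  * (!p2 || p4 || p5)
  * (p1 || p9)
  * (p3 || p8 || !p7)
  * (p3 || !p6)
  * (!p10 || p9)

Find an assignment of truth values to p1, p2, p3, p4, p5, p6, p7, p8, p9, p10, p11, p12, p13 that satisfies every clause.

p1 = False  p2 = False  p3 = True  p4 = False  p5 = False  p6 = True  p7 = True  p8 = True  p9 = True  p10 = False  p11 = False  p12 = False  p13 = True

p9 occurs only positively in the remaining clauses — set p9 = True.
Branch on p1: take p1 = False.
The remaining clauses are satisfied by p2 = False, p3 = True, p4 = False, p5 = False, p6 = True, p7 = True, p8 = True, p10 = False, p11 = False, p12 = False, p13 = True.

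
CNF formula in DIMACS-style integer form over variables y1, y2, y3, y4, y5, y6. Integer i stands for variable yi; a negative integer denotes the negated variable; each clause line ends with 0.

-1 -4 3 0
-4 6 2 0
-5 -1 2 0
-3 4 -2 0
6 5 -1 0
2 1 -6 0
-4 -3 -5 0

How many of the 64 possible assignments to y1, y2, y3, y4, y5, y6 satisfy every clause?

21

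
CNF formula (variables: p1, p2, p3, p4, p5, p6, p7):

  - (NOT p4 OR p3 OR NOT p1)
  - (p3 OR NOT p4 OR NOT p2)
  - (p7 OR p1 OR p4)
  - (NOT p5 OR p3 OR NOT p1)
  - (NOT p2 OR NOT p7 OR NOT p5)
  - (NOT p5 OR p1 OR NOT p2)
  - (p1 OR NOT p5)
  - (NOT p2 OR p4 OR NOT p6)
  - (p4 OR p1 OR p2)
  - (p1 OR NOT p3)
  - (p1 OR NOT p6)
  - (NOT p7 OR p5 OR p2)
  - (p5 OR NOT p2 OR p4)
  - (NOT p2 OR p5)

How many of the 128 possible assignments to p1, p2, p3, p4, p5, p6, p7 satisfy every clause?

18

Case analysis on p1 and p2:
  p1=T, p2=T: remaining (p3,p4,p5,p6,p7) ∈ {(T,F,T,F,F); (T,T,T,F,F); (T,T,T,T,F)} — 3.
  p1=T, p2=F: p6 free; 7 ways for (p3,p4,p5,p7) × 2^1 = 14.
  p1=F, p2=T: a clause becomes empty — 0.
  p1=F, p2=F: remaining (p3,p4,p5,p6,p7) ∈ {(F,T,F,F,F)} — 1.
Total: 3 + 14 + 0 + 1 = 18.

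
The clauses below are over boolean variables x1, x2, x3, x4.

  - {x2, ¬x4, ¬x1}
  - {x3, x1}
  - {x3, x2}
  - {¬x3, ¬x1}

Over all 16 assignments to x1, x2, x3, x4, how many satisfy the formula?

6

Satisfying assignments:
  x1=F x2=F x3=T x4=F
  x1=F x2=F x3=T x4=T
  x1=F x2=T x3=T x4=F
  x1=F x2=T x3=T x4=T
  x1=T x2=T x3=F x4=F
  x1=T x2=T x3=F x4=T
Count: 6.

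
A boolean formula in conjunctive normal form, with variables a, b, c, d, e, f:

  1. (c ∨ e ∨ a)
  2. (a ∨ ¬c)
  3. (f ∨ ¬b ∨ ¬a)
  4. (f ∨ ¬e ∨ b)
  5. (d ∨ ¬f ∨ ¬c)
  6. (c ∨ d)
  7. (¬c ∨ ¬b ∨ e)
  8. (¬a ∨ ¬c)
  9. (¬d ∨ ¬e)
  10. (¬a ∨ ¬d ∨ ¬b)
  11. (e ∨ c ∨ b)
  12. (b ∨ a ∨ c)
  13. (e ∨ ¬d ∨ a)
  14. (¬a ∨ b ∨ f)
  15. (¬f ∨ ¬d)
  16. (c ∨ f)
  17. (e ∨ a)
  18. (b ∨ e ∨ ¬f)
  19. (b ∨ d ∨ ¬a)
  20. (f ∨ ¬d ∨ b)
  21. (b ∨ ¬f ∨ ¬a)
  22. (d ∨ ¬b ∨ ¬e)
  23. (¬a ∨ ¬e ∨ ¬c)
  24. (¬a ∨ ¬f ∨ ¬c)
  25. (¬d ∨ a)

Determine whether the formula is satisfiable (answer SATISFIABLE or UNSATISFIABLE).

a = True:
  propagation gives c=False, d=True, e=False, b=False; an empty clause results — contradiction.
a = False:
  propagation gives c=False, e=True, d=True; an empty clause results — contradiction.
Every branch closes, so no satisfying assignment exists.

UNSATISFIABLE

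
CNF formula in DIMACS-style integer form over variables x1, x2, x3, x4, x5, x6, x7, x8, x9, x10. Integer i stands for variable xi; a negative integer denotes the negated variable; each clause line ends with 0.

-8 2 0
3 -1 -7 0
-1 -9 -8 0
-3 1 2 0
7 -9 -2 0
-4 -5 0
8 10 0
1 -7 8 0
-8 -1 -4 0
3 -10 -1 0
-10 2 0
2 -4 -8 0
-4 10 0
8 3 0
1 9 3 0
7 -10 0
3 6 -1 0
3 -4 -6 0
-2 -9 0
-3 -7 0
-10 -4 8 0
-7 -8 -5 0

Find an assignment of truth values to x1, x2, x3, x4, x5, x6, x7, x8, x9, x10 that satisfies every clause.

x1=True  x2=True  x3=True  x4=False  x5=False  x6=True  x7=False  x8=True  x9=False  x10=False

Check each clause:
  1. (x2 OR NOT x8) — x2 is true.
  2. (x3 OR NOT x1 OR NOT x7) — NOT x7 is true.
  3. (NOT x9 OR NOT x8 OR NOT x1) — NOT x9 is true.
  4. (x1 OR NOT x3 OR x2) — x1 is true.
  5. (x7 OR NOT x9 OR NOT x2) — NOT x9 is true.
  6. (NOT x5 OR NOT x4) — NOT x5 is true.
  7. (x8 OR x10) — x8 is true.
  8. (x1 OR NOT x7 OR x8) — x8 is true.
  9. (NOT x4 OR NOT x8 OR NOT x1) — NOT x4 is true.
  10. (NOT x10 OR x3 OR NOT x1) — x3 is true.
  11. (NOT x10 OR x2) — x2 is true.
  12. (x2 OR NOT x8 OR NOT x4) — x2 is true.
  13. (NOT x4 OR x10) — NOT x4 is true.
  14. (x3 OR x8) — x8 is true.
  15. (x3 OR x1 OR x9) — x3 is true.
  16. (x7 OR NOT x10) — NOT x10 is true.
  17. (x3 OR NOT x1 OR x6) — x3 is true.
  18. (NOT x4 OR x3 OR NOT x6) — x3 is true.
  19. (NOT x2 OR NOT x9) — NOT x9 is true.
  20. (NOT x3 OR NOT x7) — NOT x7 is true.
  21. (NOT x4 OR x8 OR NOT x10) — x8 is true.
  22. (NOT x5 OR NOT x7 OR NOT x8) — NOT x7 is true.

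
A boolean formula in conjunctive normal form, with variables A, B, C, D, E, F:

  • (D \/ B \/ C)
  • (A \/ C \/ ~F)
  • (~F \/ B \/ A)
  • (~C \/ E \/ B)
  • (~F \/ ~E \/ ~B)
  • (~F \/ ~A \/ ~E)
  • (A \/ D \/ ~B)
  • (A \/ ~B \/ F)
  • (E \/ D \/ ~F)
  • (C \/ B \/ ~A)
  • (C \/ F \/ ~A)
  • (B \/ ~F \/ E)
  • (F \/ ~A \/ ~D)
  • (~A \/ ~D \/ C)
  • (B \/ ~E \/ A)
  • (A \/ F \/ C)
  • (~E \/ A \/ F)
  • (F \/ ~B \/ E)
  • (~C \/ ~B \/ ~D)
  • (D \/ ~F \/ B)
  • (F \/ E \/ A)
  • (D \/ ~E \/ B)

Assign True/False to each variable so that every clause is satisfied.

A=T, B=T, C=T, D=F, E=T, F=F

Check each clause:
  1. (B \/ C \/ D) — B is true.
  2. (A \/ C \/ ~F) — A is true.
  3. (B \/ ~F \/ A) — A is true.
  4. (E \/ ~C \/ B) — B is true.
  5. (~B \/ ~F \/ ~E) — ~F is true.
  6. (~A \/ ~F \/ ~E) — ~F is true.
  7. (A \/ ~B \/ D) — A is true.
  8. (~B \/ F \/ A) — A is true.
  9. (~F \/ D \/ E) — ~F is true.
  10. (C \/ ~A \/ B) — B is true.
  11. (F \/ C \/ ~A) — C is true.
  12. (B \/ E \/ ~F) — B is true.
  13. (F \/ ~A \/ ~D) — ~D is true.
  14. (~A \/ C \/ ~D) — C is true.
  15. (~E \/ B \/ A) — A is true.
  16. (C \/ F \/ A) — A is true.
  17. (F \/ A \/ ~E) — A is true.
  18. (~B \/ F \/ E) — E is true.
  19. (~D \/ ~C \/ ~B) — ~D is true.
  20. (B \/ ~F \/ D) — ~F is true.
  21. (F \/ A \/ E) — A is true.
  22. (B \/ ~E \/ D) — B is true.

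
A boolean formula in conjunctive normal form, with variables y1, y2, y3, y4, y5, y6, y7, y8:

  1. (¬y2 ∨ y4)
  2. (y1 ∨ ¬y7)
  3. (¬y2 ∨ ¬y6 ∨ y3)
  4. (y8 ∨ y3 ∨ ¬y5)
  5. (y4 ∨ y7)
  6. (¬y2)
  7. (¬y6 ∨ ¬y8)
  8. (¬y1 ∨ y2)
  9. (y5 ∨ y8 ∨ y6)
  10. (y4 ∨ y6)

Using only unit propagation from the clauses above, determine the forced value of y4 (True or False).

(¬y2) is a unit clause: y2 = False.
In (¬y1 ∨ y2), y2 is now false; ¬y1 must hold, so y1 = False.
(¬y7 ∨ y1): since y1 = False, the clause reduces to (¬y7). y7 = False.
From (y7 ∨ y4) and y7 = False: y4 = True.

True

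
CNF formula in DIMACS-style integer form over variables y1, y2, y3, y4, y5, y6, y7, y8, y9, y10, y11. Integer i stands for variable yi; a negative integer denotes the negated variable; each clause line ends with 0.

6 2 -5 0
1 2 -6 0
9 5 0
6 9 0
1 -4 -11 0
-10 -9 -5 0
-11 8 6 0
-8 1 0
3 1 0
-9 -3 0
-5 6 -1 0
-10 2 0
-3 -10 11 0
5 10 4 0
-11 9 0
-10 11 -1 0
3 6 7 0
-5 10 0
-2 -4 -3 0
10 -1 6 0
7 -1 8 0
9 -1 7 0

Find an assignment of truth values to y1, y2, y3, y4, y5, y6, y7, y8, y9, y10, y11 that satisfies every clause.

y1 = T, y2 = T, y3 = F, y4 = F, y5 = F, y6 = F, y7 = T, y8 = T, y9 = T, y10 = T, y11 = T

Check each clause:
  1. (y2 || y6 || !y5) — y2 is true.
  2. (y2 || y1 || !y6) — y1 is true.
  3. (y9 || y5) — y9 is true.
  4. (y9 || y6) — y9 is true.
  5. (y1 || !y4 || !y11) — y1 is true.
  6. (!y5 || !y9 || !y10) — !y5 is true.
  7. (y8 || !y11 || y6) — y8 is true.
  8. (y1 || !y8) — y1 is true.
  9. (y3 || y1) — y1 is true.
  10. (!y3 || !y9) — !y3 is true.
  11. (!y1 || !y5 || y6) — !y5 is true.
  12. (!y10 || y2) — y2 is true.
  13. (!y3 || !y10 || y11) — y11 is true.
  14. (y4 || y10 || y5) — y10 is true.
  15. (y9 || !y11) — y9 is true.
  16. (y11 || !y1 || !y10) — y11 is true.
  17. (y7 || y6 || y3) — y7 is true.
  18. (y10 || !y5) — y10 is true.
  19. (!y4 || !y2 || !y3) — !y4 is true.
  20. (y6 || y10 || !y1) — y10 is true.
  21. (!y1 || y8 || y7) — y8 is true.
  22. (y9 || y7 || !y1) — y9 is true.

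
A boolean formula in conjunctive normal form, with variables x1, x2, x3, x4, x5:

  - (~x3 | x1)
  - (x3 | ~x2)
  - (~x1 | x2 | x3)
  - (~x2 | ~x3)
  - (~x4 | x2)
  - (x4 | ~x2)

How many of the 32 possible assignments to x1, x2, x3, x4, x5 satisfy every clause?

Satisfying assignments:
  x1=0 x2=0 x3=0 x4=0 x5=0
  x1=0 x2=0 x3=0 x4=0 x5=1
  x1=1 x2=0 x3=1 x4=0 x5=0
  x1=1 x2=0 x3=1 x4=0 x5=1
That's 4 in total.

4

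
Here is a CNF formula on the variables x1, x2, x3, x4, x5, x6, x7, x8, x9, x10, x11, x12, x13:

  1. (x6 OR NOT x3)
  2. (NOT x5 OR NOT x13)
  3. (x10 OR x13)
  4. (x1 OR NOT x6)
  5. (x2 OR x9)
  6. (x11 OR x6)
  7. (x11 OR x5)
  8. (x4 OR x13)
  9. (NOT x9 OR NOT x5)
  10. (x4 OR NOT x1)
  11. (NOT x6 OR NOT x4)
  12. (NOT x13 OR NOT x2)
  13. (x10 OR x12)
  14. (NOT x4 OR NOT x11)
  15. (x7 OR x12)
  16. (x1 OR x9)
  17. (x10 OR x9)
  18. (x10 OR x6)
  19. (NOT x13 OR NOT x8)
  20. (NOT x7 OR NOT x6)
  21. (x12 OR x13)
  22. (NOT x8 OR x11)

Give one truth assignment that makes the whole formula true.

x1 = False, x2 = False, x3 = False, x4 = False, x5 = False, x6 = False, x7 = True, x8 = False, x9 = True, x10 = True, x11 = True, x12 = False, x13 = True

Pure literal: x3 appears only negated; assign x3 = False.
Pure literal: x8 appears only negated; assign x8 = False.
Branch on x1: take x1 = False.
  then x6 is forced to False.
  then x11 is forced to True.
  then x4 is forced to False.
  then x13 is forced to True.
  then x5 is forced to False.
  then x2 is forced to False.
  then x9 is forced to True.
  then x10 is forced to True.
For the remaining variables, x7 = True, x12 = False works.
Every clause has at least one true literal under this assignment.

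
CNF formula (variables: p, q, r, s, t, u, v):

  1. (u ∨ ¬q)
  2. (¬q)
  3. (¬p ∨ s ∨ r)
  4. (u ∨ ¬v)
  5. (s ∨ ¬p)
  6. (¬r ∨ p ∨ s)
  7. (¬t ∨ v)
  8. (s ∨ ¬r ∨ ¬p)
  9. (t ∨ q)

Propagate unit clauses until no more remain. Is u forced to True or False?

Unit clause (¬q) sets q = False.
In (t ∨ q), q is now false; t must hold, so t = True.
(v ∨ ¬t) with t = True leaves only v, so v = True.
(u ∨ ¬v): since v = True, the clause reduces to (u). u = True.

True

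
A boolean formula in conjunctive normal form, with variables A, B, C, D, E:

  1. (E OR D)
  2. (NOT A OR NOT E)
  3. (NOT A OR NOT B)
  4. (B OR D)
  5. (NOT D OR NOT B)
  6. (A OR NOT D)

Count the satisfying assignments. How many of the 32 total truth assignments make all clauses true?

4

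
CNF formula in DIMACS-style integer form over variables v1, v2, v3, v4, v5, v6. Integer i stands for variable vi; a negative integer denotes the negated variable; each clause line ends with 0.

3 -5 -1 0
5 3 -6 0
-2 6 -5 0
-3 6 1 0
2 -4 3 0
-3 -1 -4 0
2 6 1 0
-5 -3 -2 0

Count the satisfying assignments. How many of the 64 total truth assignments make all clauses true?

20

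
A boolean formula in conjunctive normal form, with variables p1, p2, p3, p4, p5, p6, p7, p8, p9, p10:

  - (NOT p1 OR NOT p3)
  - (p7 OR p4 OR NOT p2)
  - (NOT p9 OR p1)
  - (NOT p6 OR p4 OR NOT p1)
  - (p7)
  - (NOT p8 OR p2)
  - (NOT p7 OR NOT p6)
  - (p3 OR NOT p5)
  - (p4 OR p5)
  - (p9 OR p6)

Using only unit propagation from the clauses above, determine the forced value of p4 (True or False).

True

(p7) is a unit clause: p7 = True.
In (NOT p6 OR NOT p7), NOT p7 is now false; NOT p6 must hold, so p6 = False.
(p9 OR p6): since p6 = False, the clause reduces to (p9). p9 = True.
(NOT p9 OR p1) with p9 = True leaves only p1, so p1 = True.
From (NOT p1 OR NOT p3) and p1 = True: p3 = False.
(NOT p5 OR p3): since p3 = False, the clause reduces to (NOT p5). p5 = False.
(p4 OR p5): since p5 = False, the clause reduces to (p4). p4 = True.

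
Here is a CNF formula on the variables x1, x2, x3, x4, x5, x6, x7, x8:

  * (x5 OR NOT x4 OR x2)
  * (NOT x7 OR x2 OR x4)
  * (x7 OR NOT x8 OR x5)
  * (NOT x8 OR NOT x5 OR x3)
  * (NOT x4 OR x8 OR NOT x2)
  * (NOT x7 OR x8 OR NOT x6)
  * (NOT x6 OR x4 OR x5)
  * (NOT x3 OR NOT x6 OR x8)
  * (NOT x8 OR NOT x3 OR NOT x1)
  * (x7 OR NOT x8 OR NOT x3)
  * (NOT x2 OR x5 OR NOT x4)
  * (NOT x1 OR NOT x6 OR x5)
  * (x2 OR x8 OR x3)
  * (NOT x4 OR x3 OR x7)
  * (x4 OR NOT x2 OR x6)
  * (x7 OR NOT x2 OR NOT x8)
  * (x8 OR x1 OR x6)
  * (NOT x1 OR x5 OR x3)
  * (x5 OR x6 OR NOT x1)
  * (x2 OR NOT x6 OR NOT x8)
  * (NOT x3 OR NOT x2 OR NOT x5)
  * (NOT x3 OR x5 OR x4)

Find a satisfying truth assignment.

x1=T, x2=T, x3=F, x4=F, x5=T, x6=T, x7=F, x8=F

Set x1 = True and propagate.
For the remaining variables, x2 = True, x3 = False, x4 = False, x5 = True, x6 = True, x7 = False, x8 = False works.
Every clause has at least one true literal under this assignment.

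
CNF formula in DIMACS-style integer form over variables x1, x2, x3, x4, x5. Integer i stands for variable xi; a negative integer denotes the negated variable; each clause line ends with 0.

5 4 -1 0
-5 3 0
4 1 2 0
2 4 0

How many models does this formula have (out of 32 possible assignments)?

Split on x4, then x1.
  x4=T, x1=T: x2 free; 3 ways for (x3,x5) × 2^1 = 6.
  x4=T, x1=F: x2 free; 3 ways for (x3,x5) × 2^1 = 6.
  x4=F, x1=T: remaining (x2,x3,x5) ∈ {(T,T,T)} — 1.
  x4=F, x1=F: remaining (x2,x3,x5) ∈ {(T,F,F); (T,T,F); (T,T,T)} — 3.
Total: 6 + 6 + 1 + 3 = 16.

16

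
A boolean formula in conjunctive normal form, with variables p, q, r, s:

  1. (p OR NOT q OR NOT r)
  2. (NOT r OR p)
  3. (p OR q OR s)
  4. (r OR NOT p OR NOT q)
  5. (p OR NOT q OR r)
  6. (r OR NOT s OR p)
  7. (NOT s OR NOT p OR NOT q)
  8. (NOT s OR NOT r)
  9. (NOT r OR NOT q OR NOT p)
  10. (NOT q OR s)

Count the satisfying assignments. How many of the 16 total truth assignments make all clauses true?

The models are:
  p=1 q=0 r=0 s=0
  p=1 q=0 r=0 s=1
  p=1 q=0 r=1 s=0
That's 3 in total.

3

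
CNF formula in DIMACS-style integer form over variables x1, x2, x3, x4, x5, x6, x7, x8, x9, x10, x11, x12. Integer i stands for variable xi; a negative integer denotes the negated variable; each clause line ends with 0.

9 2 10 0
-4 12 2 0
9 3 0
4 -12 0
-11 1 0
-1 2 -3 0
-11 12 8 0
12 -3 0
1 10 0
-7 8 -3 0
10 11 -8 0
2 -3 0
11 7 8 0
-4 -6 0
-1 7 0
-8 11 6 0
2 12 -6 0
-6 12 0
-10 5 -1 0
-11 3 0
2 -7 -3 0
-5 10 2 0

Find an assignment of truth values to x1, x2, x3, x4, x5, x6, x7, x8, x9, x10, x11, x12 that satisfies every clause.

x1=F, x2=T, x3=F, x4=T, x5=T, x6=F, x7=T, x8=F, x9=T, x10=T, x11=F, x12=T

Check each clause:
  1. (x10 | x9 | x2) — x9 is true.
  2. (~x4 | x12 | x2) — x2 is true.
  3. (x9 | x3) — x9 is true.
  4. (~x12 | x4) — x4 is true.
  5. (~x11 | x1) — ~x11 is true.
  6. (~x1 | x2 | ~x3) — x2 is true.
  7. (~x11 | x12 | x8) — x12 is true.
  8. (~x3 | x12) — x12 is true.
  9. (x1 | x10) — x10 is true.
  10. (~x3 | x8 | ~x7) — ~x3 is true.
  11. (x11 | x10 | ~x8) — ~x8 is true.
  12. (x2 | ~x3) — x2 is true.
  13. (x7 | x11 | x8) — x7 is true.
  14. (~x4 | ~x6) — ~x6 is true.
  15. (x7 | ~x1) — ~x1 is true.
  16. (~x8 | x6 | x11) — ~x8 is true.
  17. (x2 | ~x6 | x12) — ~x6 is true.
  18. (~x6 | x12) — ~x6 is true.
  19. (x5 | ~x1 | ~x10) — x5 is true.
  20. (~x11 | x3) — ~x11 is true.
  21. (~x3 | x2 | ~x7) — x2 is true.
  22. (x2 | x10 | ~x5) — x10 is true.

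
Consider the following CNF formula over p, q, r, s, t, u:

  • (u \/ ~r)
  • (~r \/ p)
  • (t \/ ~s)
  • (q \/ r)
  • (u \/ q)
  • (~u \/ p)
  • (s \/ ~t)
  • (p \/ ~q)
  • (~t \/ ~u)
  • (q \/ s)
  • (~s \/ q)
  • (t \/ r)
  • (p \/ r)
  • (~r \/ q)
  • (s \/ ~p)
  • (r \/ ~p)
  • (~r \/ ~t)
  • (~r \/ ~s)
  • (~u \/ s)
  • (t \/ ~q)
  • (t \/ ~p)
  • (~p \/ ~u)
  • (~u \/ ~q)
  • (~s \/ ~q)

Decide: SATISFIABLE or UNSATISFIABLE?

q = True:
  propagation gives p=True, s=True; an empty clause results — contradiction.
q = False:
  propagation gives r=True; an empty clause results — contradiction.
Every branch closes, so no satisfying assignment exists.

UNSATISFIABLE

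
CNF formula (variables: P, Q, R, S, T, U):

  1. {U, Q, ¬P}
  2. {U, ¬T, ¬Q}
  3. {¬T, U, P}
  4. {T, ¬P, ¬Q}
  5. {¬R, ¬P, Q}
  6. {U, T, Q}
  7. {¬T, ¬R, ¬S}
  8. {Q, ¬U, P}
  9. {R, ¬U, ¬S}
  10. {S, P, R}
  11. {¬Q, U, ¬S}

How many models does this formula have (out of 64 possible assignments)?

8

Satisfying assignments:
  P=F Q=T R=T S=F T=F U=F
  P=F Q=T R=T S=F T=F U=T
  P=F Q=T R=T S=F T=T U=T
  P=F Q=T R=T S=T T=F U=T
  P=T Q=F R=F S=F T=F U=T
  P=T Q=F R=F S=F T=T U=T
  P=T Q=T R=F S=F T=T U=T
  P=T Q=T R=T S=F T=T U=T
Count: 8.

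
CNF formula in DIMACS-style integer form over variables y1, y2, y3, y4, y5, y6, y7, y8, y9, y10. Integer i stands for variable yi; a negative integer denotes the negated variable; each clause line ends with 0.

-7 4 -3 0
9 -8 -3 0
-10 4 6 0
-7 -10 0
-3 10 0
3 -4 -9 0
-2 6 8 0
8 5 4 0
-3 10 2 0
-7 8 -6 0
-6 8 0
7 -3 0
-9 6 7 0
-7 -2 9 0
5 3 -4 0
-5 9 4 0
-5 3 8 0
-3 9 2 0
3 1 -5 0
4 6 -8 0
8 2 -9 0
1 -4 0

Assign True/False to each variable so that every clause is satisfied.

y1=F, y2=F, y3=F, y4=F, y5=F, y6=T, y7=F, y8=T, y9=F, y10=F

Set y1 = False and propagate.
  then y4 is forced to False.
Branch on y2: take y2 = False.
Try y3 = False.
  then y5 is forced to False.
  then y8 is forced to True.
  then y6 is forced to True.
For the remaining variables, y7 = False, y9 = False, y10 = False works.
Every clause has at least one true literal under this assignment.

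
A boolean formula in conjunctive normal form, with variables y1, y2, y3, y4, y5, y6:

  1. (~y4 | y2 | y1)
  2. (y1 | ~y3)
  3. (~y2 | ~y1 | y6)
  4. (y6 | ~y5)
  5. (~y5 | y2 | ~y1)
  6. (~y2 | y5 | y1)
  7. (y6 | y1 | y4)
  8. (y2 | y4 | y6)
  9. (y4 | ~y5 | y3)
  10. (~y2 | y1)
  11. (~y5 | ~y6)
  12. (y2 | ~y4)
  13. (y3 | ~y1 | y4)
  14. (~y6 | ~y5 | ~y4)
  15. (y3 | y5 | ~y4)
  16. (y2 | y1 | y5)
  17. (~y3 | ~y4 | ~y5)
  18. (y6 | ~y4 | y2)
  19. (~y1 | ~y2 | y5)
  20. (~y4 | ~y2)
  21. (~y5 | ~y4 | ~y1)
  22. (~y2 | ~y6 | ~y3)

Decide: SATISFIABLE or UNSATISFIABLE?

Set y1 = True and propagate.
Try y2 = False.
  then y5 is forced to False.
  then y4 is forced to False.
  then y6 is forced to True.
  then y3 is forced to True.
So y1 = True, y2 = False, y3 = True, y4 = False, y5 = False, y6 = True is a satisfying assignment.

SATISFIABLE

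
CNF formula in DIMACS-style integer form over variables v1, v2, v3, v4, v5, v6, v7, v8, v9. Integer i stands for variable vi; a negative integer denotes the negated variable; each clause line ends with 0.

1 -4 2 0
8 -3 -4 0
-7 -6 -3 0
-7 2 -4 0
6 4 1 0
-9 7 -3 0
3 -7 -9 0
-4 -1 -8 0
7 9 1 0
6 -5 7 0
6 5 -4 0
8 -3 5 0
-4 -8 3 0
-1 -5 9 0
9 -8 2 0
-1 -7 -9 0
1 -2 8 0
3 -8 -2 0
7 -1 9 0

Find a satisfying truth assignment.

v1=T, v2=T, v3=F, v4=F, v5=F, v6=F, v7=F, v8=F, v9=T

Set v1 = True and propagate.
For the remaining variables, v2 = True, v3 = False, v4 = False, v5 = False, v6 = False, v7 = False, v8 = False, v9 = True works.
Every clause has at least one true literal under this assignment.
Check each clause:
  1. (¬v4 ∨ v1 ∨ v2) — v1 is true.
  2. (¬v4 ∨ v8 ∨ ¬v3) — ¬v4 is true.
  3. (¬v7 ∨ ¬v3 ∨ ¬v6) — ¬v7 is true.
  4. (¬v4 ∨ v2 ∨ ¬v7) — ¬v7 is true.
  5. (v1 ∨ v4 ∨ v6) — v1 is true.
  6. (v7 ∨ ¬v9 ∨ ¬v3) — ¬v3 is true.
  7. (¬v9 ∨ ¬v7 ∨ v3) — ¬v7 is true.
  8. (¬v4 ∨ ¬v1 ∨ ¬v8) — ¬v8 is true.
  9. (v9 ∨ v7 ∨ v1) — v1 is true.
  10. (v7 ∨ ¬v5 ∨ v6) — ¬v5 is true.
  11. (v5 ∨ v6 ∨ ¬v4) — ¬v4 is true.
  12. (v8 ∨ v5 ∨ ¬v3) — ¬v3 is true.
  13. (¬v8 ∨ ¬v4 ∨ v3) — ¬v8 is true.
  14. (¬v1 ∨ v9 ∨ ¬v5) — v9 is true.
  15. (¬v8 ∨ v2 ∨ v9) — ¬v8 is true.
  16. (¬v9 ∨ ¬v7 ∨ ¬v1) — ¬v7 is true.
  17. (¬v2 ∨ v8 ∨ v1) — v1 is true.
  18. (¬v2 ∨ v3 ∨ ¬v8) — ¬v8 is true.
  19. (v7 ∨ ¬v1 ∨ v9) — v9 is true.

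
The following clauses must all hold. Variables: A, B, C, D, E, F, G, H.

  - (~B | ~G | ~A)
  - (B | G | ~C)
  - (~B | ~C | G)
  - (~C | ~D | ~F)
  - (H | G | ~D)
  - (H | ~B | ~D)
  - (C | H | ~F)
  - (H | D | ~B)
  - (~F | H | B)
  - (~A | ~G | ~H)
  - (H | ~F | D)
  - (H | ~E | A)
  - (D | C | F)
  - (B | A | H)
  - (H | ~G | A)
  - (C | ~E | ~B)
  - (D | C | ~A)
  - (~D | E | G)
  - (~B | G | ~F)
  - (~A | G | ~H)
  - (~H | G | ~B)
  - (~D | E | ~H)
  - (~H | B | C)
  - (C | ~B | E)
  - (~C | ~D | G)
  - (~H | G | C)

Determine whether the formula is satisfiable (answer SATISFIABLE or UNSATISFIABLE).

Set A = True and propagate.
Set B = False and propagate.
Set C = True and propagate.
  then G is forced to True.
  then H is forced to False.
  then F is forced to False.
D, E are now unconstrained; take D = False, E = False.
So A=True, B=False, C=True, D=False, E=False, F=False, G=True, H=False is a satisfying assignment.

SATISFIABLE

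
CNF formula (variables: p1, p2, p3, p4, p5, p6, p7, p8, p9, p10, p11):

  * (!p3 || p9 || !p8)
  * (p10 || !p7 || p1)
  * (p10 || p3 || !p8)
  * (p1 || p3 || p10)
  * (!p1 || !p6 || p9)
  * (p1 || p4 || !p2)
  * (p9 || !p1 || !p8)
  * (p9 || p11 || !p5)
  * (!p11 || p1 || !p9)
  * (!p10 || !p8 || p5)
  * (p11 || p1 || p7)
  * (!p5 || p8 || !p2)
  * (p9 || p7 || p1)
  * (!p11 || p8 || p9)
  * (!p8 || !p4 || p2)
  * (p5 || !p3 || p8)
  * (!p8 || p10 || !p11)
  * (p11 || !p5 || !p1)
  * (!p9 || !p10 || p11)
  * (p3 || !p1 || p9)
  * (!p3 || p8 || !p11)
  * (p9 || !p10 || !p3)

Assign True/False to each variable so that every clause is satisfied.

Pure literal: p6 appears only negated; assign p6 = False.
Set p1 = True and propagate.
Set p2 = True and propagate.
The remaining clauses are satisfied by p3 = False, p4 = True, p5 = False, p7 = True, p8 = False, p9 = True, p10 = True, p11 = True.
Check each clause:
  1. (!p3 || p9 || !p8) — !p8 is true.
  2. (!p7 || p1 || p10) — p10 is true.
  3. (p3 || p10 || !p8) — !p8 is true.
  4. (p3 || p10 || p1) — p1 is true.
  5. (!p6 || !p1 || p9) — p9 is true.
  6. (!p2 || p1 || p4) — p1 is true.
  7. (!p1 || !p8 || p9) — !p8 is true.
  8. (p9 || !p5 || p11) — p11 is true.
  9. (!p11 || p1 || !p9) — p1 is true.
  10. (p5 || !p10 || !p8) — !p8 is true.
  11. (p1 || p11 || p7) — p1 is true.
  12. (!p5 || p8 || !p2) — !p5 is true.
  13. (p9 || p7 || p1) — p9 is true.
  14. (!p11 || p9 || p8) — p9 is true.
  15. (!p4 || p2 || !p8) — !p8 is true.
  16. (p5 || p8 || !p3) — !p3 is true.
  17. (!p8 || !p11 || p10) — !p8 is true.
  18. (!p1 || p11 || !p5) — p11 is true.
  19. (p11 || !p9 || !p10) — p11 is true.
  20. (p9 || !p1 || p3) — p9 is true.
  21. (p8 || !p11 || !p3) — !p3 is true.
  22. (!p10 || p9 || !p3) — p9 is true.

p1=T, p2=T, p3=F, p4=T, p5=F, p6=F, p7=T, p8=F, p9=T, p10=T, p11=T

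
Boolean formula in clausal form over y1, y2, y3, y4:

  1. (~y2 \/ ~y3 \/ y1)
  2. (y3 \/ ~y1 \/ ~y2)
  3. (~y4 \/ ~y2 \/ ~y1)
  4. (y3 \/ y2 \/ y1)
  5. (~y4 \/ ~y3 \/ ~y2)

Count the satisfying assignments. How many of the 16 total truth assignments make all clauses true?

Case analysis on y2 and y1:
  y2=T, y1=T: remaining (y3,y4) ∈ {(T,F)} — 1.
  y2=T, y1=F: remaining (y3,y4) ∈ {(F,F); (F,T)} — 2.
  y2=F, y1=T: remaining (y3,y4) ∈ {(F,F); (F,T); (T,F); (T,T)} — 4.
  y2=F, y1=F: remaining (y3,y4) ∈ {(T,F); (T,T)} — 2.
Total: 1 + 2 + 4 + 2 = 9.

9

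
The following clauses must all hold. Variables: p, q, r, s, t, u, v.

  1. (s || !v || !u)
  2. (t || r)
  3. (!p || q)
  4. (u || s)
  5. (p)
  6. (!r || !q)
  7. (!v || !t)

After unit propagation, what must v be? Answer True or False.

False

(p) is a unit clause: p = True.
From (q || !p) and p = True: q = True.
From (!r || !q) and q = True: r = False.
In (t || r), r is now false; t must hold, so t = True.
In (!t || !v), !t is now false; !v must hold, so v = False.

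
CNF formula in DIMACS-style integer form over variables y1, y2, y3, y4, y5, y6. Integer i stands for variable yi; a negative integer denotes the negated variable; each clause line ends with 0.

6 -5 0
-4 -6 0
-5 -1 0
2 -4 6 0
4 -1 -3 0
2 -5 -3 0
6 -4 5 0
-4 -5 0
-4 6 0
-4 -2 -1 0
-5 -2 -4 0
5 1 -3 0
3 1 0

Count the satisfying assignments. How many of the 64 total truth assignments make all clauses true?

Satisfying assignments:
  y1=F y2=T y3=T y4=F y5=T y6=T
  y1=T y2=F y3=F y4=F y5=F y6=F
  y1=T y2=F y3=F y4=F y5=F y6=T
  y1=T y2=T y3=F y4=F y5=F y6=F
  y1=T y2=T y3=F y4=F y5=F y6=T
That's 5 in total.

5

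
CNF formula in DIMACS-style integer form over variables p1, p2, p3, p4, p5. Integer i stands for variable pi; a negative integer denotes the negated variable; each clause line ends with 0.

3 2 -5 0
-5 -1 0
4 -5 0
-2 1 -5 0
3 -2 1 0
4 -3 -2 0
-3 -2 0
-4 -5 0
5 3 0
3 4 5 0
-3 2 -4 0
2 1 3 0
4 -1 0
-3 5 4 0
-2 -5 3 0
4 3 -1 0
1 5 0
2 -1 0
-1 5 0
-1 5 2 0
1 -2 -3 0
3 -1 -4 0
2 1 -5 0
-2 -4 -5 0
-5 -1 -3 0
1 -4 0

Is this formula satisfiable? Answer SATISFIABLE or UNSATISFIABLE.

p1 = True:
  propagation gives p5=False; an empty clause results — contradiction.
p1 = False:
  propagation gives p5=True, p4=True; an empty clause results — contradiction.
Every branch closes, so no satisfying assignment exists.

UNSATISFIABLE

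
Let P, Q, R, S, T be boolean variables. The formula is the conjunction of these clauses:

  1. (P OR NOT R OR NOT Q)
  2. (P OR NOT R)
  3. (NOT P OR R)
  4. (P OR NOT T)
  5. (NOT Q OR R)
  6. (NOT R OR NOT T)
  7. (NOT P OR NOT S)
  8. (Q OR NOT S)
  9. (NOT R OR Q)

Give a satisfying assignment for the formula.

Pure literal: S appears only negated; assign S = False.
Pure literal: T appears only negated; assign T = False.
Set P = False and propagate.
  then R is forced to False.
  then Q is forced to False.
Every clause has at least one true literal under this assignment.

P = False, Q = False, R = False, S = False, T = False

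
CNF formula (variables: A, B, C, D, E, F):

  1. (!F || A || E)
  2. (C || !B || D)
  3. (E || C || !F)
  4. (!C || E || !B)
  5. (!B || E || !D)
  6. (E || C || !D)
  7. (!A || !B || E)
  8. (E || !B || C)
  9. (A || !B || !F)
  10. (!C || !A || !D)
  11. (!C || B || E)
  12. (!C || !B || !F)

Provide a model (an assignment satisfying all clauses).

A=F, B=F, C=T, D=T, E=T, F=F

Check each clause:
  1. (A || !F || E) — !F is true.
  2. (!B || C || D) — C is true.
  3. (E || !F || C) — !F is true.
  4. (E || !B || !C) — E is true.
  5. (!B || !D || E) — E is true.
  6. (E || !D || C) — C is true.
  7. (!B || E || !A) — E is true.
  8. (E || C || !B) — C is true.
  9. (A || !F || !B) — !F is true.
  10. (!D || !C || !A) — !A is true.
  11. (B || E || !C) — E is true.
  12. (!F || !C || !B) — !F is true.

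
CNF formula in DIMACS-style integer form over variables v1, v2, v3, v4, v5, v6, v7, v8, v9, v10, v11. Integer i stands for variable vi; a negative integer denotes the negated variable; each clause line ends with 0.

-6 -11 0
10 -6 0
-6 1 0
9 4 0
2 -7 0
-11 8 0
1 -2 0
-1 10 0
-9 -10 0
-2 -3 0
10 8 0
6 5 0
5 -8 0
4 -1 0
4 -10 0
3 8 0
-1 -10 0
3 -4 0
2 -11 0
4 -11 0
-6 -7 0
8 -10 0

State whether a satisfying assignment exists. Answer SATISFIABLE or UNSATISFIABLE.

v5 occurs only positively in the remaining clauses — set v5 = True.
Pure literal: v7 appears only negated; assign v7 = False.
Set v1 = False and propagate.
  then v6 is forced to False.
  then v2 is forced to False.
  then v11 is forced to False.
Try v3 = True.
Branch on v4: take v4 = True.
The remaining clauses are satisfied by v8 = True, v9 = False, v10 = True.
Every clause has at least one true literal under this assignment.
So v1 = F, v2 = F, v3 = T, v4 = T, v5 = T, v6 = F, v7 = F, v8 = T, v9 = F, v10 = T, v11 = F is a satisfying assignment.

SATISFIABLE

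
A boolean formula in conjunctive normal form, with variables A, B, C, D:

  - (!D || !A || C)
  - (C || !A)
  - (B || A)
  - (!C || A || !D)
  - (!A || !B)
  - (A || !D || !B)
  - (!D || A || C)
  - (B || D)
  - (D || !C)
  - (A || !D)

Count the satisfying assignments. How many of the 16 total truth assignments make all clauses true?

Satisfying assignments:
  A=0 B=1 C=0 D=0
  A=1 B=0 C=1 D=1
Count: 2.

2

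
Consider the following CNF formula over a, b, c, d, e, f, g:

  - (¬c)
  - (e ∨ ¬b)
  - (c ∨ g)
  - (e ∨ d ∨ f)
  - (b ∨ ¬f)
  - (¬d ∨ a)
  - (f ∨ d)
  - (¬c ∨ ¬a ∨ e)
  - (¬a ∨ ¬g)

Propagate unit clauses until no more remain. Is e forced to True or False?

True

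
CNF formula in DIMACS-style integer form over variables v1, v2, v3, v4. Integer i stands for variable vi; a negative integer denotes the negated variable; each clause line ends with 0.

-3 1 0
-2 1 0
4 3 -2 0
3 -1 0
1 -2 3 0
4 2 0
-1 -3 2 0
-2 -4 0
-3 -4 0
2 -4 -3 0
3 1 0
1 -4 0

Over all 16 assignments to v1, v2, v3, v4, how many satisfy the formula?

Satisfying assignments:
  v1=T v2=T v3=T v4=F
Count: 1.

1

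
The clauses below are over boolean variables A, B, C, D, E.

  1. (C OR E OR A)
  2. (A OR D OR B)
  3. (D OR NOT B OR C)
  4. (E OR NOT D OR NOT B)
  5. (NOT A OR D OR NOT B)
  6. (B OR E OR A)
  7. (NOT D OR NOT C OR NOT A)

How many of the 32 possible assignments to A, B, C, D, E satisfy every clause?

Split on A, then B.
  A=1, B=1: remaining (C,D,E) ∈ {(0,1,1)} — 1.
  A=1, B=0: E free; 3 ways for (C,D) × 2^1 = 6.
  A=0, B=1: remaining (C,D,E) ∈ {(0,1,1); (1,0,0); (1,0,1); (1,1,1)} — 4.
  A=0, B=0: remaining (C,D,E) ∈ {(0,1,1); (1,1,1)} — 2.
Total: 1 + 6 + 4 + 2 = 13.

13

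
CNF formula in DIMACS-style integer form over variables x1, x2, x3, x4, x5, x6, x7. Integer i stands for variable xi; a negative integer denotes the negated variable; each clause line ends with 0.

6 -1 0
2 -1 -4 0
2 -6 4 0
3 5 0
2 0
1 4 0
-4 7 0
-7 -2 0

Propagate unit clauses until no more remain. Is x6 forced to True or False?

(x2) is a unit clause: x2 = True.
From (!x2 || !x7) and x2 = True: x7 = False.
From (!x4 || x7) and x7 = False: x4 = False.
(x4 || x1): since x4 = False, the clause reduces to (x1). x1 = True.
From (!x1 || x6) and x1 = True: x6 = True.

True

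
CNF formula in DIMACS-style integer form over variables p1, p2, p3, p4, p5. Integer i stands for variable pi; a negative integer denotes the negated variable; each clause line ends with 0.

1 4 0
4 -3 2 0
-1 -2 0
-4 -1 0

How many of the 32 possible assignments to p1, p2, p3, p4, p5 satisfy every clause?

10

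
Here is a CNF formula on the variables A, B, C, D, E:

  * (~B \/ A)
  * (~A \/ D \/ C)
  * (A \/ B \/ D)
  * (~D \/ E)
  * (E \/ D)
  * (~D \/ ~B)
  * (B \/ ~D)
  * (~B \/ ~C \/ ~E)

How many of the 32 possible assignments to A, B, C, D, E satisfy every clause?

1

The models are:
  A=1 B=0 C=1 D=0 E=1
That's 1 in total.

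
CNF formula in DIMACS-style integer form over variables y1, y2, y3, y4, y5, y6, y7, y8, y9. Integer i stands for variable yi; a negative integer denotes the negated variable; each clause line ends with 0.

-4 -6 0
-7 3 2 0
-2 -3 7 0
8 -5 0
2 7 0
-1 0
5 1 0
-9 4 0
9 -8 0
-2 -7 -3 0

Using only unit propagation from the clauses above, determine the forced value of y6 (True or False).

False

(~y1) is a unit clause: y1 = False.
(y1 | y5): since y1 = False, the clause reduces to (y5). y5 = True.
(y8 | ~y5) with y5 = True leaves only y8, so y8 = True.
(y9 | ~y8) with y8 = True leaves only y9, so y9 = True.
(~y9 | y4) with y9 = True leaves only y4, so y4 = True.
(~y4 | ~y6) with y4 = True leaves only ~y6, so y6 = False.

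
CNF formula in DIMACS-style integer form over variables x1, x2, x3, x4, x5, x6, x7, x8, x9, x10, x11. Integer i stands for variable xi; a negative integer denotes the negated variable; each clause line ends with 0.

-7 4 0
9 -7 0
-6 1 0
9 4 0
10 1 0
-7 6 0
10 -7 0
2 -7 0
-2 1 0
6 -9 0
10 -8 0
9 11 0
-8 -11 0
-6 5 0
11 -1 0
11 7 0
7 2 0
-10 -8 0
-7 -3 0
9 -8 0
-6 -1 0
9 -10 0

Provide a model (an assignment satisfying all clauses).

Pure literal: x3 appears only negated; assign x3 = False.
x4 occurs only positively in the remaining clauses — set x4 = True.
Try x1 = True.
  then x11 is forced to True.
  then x8 is forced to False.
  then x6 is forced to False.
  then x7 is forced to False.
  then x9 is forced to False.
  then x2 is forced to True.
  then x10 is forced to False.
x5 is now unconstrained; take x5 = True.

x1=T, x2=T, x3=F, x4=T, x5=T, x6=F, x7=F, x8=F, x9=F, x10=F, x11=T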